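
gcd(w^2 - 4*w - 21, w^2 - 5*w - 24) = w + 3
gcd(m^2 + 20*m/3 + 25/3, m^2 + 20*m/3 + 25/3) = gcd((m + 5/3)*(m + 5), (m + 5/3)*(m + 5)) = m^2 + 20*m/3 + 25/3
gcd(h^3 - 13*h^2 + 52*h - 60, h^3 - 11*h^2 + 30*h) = h^2 - 11*h + 30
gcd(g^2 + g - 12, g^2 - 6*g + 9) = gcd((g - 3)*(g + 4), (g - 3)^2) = g - 3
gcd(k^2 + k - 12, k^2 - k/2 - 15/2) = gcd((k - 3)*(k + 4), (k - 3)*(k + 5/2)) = k - 3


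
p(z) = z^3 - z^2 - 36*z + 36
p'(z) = 3*z^2 - 2*z - 36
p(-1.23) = 76.91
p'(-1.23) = -29.00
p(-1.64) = 87.94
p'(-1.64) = -24.65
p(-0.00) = 36.00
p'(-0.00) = -36.00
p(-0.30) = 46.68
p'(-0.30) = -35.13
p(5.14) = -39.66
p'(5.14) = 32.98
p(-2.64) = 105.67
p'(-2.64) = -9.81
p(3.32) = -57.95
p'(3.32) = -9.57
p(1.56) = -18.80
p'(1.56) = -31.82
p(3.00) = -54.00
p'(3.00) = -15.00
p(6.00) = 0.00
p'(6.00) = 60.00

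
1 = 1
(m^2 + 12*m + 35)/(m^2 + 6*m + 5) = (m + 7)/(m + 1)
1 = 1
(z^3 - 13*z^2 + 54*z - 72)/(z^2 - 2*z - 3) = (z^2 - 10*z + 24)/(z + 1)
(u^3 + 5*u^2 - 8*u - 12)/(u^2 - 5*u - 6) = (u^2 + 4*u - 12)/(u - 6)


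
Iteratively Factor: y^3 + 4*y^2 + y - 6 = (y + 2)*(y^2 + 2*y - 3) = (y - 1)*(y + 2)*(y + 3)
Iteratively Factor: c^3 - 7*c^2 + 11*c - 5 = (c - 1)*(c^2 - 6*c + 5) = (c - 1)^2*(c - 5)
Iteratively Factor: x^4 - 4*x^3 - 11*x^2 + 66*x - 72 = (x - 3)*(x^3 - x^2 - 14*x + 24) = (x - 3)*(x + 4)*(x^2 - 5*x + 6) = (x - 3)*(x - 2)*(x + 4)*(x - 3)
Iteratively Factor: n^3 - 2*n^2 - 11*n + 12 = (n - 4)*(n^2 + 2*n - 3) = (n - 4)*(n - 1)*(n + 3)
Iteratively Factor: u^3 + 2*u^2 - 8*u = (u - 2)*(u^2 + 4*u) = u*(u - 2)*(u + 4)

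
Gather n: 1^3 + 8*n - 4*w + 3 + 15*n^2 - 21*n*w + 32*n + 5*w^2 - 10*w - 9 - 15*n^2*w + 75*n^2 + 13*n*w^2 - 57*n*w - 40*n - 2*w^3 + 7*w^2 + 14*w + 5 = n^2*(90 - 15*w) + n*(13*w^2 - 78*w) - 2*w^3 + 12*w^2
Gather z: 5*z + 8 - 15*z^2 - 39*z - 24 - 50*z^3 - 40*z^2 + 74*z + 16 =-50*z^3 - 55*z^2 + 40*z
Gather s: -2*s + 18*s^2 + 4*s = 18*s^2 + 2*s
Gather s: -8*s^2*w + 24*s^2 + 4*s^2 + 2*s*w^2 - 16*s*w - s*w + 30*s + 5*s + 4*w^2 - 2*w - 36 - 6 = s^2*(28 - 8*w) + s*(2*w^2 - 17*w + 35) + 4*w^2 - 2*w - 42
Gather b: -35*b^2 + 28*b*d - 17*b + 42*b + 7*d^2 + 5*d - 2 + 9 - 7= -35*b^2 + b*(28*d + 25) + 7*d^2 + 5*d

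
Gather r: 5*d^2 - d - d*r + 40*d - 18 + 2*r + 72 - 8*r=5*d^2 + 39*d + r*(-d - 6) + 54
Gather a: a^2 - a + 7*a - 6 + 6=a^2 + 6*a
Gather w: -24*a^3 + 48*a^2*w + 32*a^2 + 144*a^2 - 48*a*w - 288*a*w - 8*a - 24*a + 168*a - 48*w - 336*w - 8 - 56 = -24*a^3 + 176*a^2 + 136*a + w*(48*a^2 - 336*a - 384) - 64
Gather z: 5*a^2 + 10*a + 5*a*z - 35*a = 5*a^2 + 5*a*z - 25*a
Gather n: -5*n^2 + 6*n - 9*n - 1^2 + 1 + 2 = -5*n^2 - 3*n + 2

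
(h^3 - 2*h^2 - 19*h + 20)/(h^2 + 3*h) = (h^3 - 2*h^2 - 19*h + 20)/(h*(h + 3))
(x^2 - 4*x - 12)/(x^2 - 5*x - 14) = (x - 6)/(x - 7)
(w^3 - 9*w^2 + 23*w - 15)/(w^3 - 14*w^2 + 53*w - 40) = (w - 3)/(w - 8)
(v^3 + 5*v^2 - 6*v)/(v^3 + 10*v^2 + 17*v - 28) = v*(v + 6)/(v^2 + 11*v + 28)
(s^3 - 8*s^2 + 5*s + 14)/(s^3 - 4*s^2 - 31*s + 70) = (s + 1)/(s + 5)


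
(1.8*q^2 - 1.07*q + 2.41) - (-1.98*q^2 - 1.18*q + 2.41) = 3.78*q^2 + 0.11*q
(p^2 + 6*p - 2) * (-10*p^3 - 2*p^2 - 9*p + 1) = -10*p^5 - 62*p^4 - p^3 - 49*p^2 + 24*p - 2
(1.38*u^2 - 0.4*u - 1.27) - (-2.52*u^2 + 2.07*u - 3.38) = 3.9*u^2 - 2.47*u + 2.11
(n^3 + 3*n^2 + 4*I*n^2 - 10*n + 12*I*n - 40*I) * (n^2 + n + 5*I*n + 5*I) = n^5 + 4*n^4 + 9*I*n^4 - 27*n^3 + 36*I*n^3 - 90*n^2 - 63*I*n^2 + 140*n - 90*I*n + 200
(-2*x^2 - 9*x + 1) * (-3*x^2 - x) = 6*x^4 + 29*x^3 + 6*x^2 - x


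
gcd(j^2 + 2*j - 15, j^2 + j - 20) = j + 5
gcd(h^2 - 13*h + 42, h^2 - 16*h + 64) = 1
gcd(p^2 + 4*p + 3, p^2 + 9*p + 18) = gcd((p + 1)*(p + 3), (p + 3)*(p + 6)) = p + 3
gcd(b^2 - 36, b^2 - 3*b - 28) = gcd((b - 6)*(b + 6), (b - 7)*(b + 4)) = 1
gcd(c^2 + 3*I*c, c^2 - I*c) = c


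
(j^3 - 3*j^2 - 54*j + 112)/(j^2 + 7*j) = j - 10 + 16/j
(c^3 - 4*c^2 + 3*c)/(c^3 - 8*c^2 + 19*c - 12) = c/(c - 4)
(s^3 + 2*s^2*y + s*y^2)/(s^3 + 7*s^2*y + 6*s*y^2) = (s + y)/(s + 6*y)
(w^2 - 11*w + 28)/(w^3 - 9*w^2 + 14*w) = (w - 4)/(w*(w - 2))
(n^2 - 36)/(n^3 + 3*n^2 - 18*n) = (n - 6)/(n*(n - 3))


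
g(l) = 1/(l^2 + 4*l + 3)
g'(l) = (-2*l - 4)/(l^2 + 4*l + 3)^2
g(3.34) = 0.04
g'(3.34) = -0.01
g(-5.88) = 0.07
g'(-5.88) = 0.04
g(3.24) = 0.04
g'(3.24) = -0.01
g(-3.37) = 1.14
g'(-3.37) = 3.56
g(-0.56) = 0.93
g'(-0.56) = -2.50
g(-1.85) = -1.02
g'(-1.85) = -0.31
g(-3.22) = 2.05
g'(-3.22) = 10.23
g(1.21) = 0.11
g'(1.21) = -0.07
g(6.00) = 0.02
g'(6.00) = 0.00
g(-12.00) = 0.01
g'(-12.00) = 0.00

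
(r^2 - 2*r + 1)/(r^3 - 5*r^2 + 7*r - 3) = 1/(r - 3)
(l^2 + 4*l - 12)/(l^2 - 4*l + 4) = (l + 6)/(l - 2)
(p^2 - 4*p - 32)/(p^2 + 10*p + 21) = (p^2 - 4*p - 32)/(p^2 + 10*p + 21)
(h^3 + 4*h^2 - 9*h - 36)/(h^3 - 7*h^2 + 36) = (h^2 + 7*h + 12)/(h^2 - 4*h - 12)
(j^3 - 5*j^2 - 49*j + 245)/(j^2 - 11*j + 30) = (j^2 - 49)/(j - 6)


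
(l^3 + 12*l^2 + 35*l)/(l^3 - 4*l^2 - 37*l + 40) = l*(l + 7)/(l^2 - 9*l + 8)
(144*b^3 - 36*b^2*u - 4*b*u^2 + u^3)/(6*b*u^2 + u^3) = 24*b^2/u^2 - 10*b/u + 1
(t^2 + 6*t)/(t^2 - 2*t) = (t + 6)/(t - 2)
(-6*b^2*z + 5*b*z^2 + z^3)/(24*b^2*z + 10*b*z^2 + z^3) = (-b + z)/(4*b + z)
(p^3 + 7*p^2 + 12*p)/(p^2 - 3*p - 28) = p*(p + 3)/(p - 7)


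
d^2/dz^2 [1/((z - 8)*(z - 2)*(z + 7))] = 6*(2*z^4 - 8*z^3 - 45*z^2 + 50*z + 1084)/(z^9 - 9*z^8 - 135*z^7 + 1281*z^6 + 5274*z^5 - 59508*z^4 - 10968*z^3 + 866880*z^2 - 2032128*z + 1404928)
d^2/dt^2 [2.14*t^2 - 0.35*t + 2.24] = 4.28000000000000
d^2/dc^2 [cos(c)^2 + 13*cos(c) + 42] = -13*cos(c) - 2*cos(2*c)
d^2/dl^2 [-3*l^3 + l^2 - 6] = 2 - 18*l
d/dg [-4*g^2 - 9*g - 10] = -8*g - 9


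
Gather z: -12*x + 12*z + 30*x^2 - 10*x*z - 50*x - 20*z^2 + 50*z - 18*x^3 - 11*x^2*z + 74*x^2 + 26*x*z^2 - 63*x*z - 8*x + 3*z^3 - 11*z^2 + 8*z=-18*x^3 + 104*x^2 - 70*x + 3*z^3 + z^2*(26*x - 31) + z*(-11*x^2 - 73*x + 70)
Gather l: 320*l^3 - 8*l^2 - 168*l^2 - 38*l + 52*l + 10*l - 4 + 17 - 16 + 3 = 320*l^3 - 176*l^2 + 24*l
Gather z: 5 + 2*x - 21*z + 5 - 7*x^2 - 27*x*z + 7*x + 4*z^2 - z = -7*x^2 + 9*x + 4*z^2 + z*(-27*x - 22) + 10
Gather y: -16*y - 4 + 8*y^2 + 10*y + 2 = 8*y^2 - 6*y - 2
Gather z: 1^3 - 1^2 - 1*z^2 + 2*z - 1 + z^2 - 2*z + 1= 0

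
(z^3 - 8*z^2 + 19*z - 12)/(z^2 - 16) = (z^2 - 4*z + 3)/(z + 4)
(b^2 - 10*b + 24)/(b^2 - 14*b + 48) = (b - 4)/(b - 8)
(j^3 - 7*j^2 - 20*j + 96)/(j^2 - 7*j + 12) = (j^2 - 4*j - 32)/(j - 4)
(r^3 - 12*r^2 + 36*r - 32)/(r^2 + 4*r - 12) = (r^2 - 10*r + 16)/(r + 6)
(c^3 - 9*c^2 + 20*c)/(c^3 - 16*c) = (c - 5)/(c + 4)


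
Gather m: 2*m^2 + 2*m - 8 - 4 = 2*m^2 + 2*m - 12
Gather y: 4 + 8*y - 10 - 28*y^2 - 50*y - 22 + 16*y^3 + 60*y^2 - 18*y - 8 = 16*y^3 + 32*y^2 - 60*y - 36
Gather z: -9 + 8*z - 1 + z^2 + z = z^2 + 9*z - 10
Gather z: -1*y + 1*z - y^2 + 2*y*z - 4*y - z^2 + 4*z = -y^2 - 5*y - z^2 + z*(2*y + 5)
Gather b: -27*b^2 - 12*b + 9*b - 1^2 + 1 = -27*b^2 - 3*b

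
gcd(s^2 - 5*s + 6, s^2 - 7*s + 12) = s - 3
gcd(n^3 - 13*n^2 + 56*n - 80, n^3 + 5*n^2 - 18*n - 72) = n - 4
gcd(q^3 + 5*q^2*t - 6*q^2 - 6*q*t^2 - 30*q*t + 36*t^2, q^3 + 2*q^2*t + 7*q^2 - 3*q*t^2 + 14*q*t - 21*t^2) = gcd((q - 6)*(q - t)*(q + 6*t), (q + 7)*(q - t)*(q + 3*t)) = q - t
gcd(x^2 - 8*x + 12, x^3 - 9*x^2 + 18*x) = x - 6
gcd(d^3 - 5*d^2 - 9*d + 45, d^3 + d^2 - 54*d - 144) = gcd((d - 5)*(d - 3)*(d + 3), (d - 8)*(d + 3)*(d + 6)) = d + 3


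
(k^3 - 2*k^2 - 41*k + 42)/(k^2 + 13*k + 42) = (k^2 - 8*k + 7)/(k + 7)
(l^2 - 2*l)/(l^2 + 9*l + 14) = l*(l - 2)/(l^2 + 9*l + 14)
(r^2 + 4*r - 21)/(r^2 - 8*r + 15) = (r + 7)/(r - 5)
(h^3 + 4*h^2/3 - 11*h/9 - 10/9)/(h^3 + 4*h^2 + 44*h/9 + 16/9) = (3*h^2 + 2*h - 5)/(3*h^2 + 10*h + 8)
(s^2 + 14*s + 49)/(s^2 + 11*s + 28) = (s + 7)/(s + 4)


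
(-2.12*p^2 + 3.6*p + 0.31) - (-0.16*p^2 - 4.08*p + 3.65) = -1.96*p^2 + 7.68*p - 3.34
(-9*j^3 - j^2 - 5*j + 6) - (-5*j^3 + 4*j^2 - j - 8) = -4*j^3 - 5*j^2 - 4*j + 14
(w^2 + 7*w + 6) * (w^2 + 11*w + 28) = w^4 + 18*w^3 + 111*w^2 + 262*w + 168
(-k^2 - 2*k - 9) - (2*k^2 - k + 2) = -3*k^2 - k - 11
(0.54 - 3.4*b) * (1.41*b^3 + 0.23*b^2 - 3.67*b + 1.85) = -4.794*b^4 - 0.0206000000000001*b^3 + 12.6022*b^2 - 8.2718*b + 0.999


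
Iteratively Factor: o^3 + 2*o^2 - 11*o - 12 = (o + 4)*(o^2 - 2*o - 3) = (o - 3)*(o + 4)*(o + 1)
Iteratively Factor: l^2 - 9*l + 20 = (l - 5)*(l - 4)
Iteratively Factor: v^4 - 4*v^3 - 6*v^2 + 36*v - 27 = (v + 3)*(v^3 - 7*v^2 + 15*v - 9) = (v - 3)*(v + 3)*(v^2 - 4*v + 3) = (v - 3)*(v - 1)*(v + 3)*(v - 3)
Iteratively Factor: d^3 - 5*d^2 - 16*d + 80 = (d + 4)*(d^2 - 9*d + 20) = (d - 5)*(d + 4)*(d - 4)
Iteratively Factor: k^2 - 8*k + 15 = (k - 5)*(k - 3)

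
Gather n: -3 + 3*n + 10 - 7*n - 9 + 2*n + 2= -2*n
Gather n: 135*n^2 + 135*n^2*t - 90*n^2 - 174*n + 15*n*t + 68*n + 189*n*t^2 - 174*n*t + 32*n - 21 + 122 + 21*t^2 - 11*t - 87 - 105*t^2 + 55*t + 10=n^2*(135*t + 45) + n*(189*t^2 - 159*t - 74) - 84*t^2 + 44*t + 24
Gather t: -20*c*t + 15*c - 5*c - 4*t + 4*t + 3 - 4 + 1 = -20*c*t + 10*c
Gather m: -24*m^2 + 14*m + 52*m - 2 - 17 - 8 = -24*m^2 + 66*m - 27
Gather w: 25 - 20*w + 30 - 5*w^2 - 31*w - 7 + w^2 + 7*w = -4*w^2 - 44*w + 48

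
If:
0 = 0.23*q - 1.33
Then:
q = 5.78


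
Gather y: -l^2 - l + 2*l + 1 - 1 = -l^2 + l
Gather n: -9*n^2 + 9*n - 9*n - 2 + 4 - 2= -9*n^2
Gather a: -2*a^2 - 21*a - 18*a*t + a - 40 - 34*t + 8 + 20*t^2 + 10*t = -2*a^2 + a*(-18*t - 20) + 20*t^2 - 24*t - 32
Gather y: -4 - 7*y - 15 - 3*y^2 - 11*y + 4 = -3*y^2 - 18*y - 15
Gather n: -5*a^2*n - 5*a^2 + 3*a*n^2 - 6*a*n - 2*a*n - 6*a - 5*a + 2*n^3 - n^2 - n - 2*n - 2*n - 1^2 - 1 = -5*a^2 - 11*a + 2*n^3 + n^2*(3*a - 1) + n*(-5*a^2 - 8*a - 5) - 2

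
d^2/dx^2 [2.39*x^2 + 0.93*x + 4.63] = 4.78000000000000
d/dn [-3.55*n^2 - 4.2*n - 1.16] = -7.1*n - 4.2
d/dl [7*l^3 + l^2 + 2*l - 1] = 21*l^2 + 2*l + 2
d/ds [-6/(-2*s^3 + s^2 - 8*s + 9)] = 12*(-3*s^2 + s - 4)/(2*s^3 - s^2 + 8*s - 9)^2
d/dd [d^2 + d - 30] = 2*d + 1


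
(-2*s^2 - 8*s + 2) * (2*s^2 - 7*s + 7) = -4*s^4 - 2*s^3 + 46*s^2 - 70*s + 14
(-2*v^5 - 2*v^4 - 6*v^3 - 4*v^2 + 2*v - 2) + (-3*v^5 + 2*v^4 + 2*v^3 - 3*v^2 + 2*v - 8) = -5*v^5 - 4*v^3 - 7*v^2 + 4*v - 10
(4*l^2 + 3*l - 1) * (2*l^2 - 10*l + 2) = 8*l^4 - 34*l^3 - 24*l^2 + 16*l - 2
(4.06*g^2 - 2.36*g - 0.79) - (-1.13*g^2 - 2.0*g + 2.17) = 5.19*g^2 - 0.36*g - 2.96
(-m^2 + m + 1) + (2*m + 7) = -m^2 + 3*m + 8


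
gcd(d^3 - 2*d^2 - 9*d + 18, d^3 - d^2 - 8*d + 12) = d^2 + d - 6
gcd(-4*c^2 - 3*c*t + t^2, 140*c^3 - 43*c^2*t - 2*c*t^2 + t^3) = -4*c + t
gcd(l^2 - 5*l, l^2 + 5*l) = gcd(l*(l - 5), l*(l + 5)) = l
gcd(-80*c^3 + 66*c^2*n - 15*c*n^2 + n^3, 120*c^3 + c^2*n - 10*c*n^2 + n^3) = 40*c^2 - 13*c*n + n^2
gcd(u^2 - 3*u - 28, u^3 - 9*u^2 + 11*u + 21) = u - 7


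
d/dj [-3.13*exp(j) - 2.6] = -3.13*exp(j)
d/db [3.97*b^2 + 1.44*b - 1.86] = 7.94*b + 1.44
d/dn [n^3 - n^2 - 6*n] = 3*n^2 - 2*n - 6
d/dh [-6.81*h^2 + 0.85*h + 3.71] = 0.85 - 13.62*h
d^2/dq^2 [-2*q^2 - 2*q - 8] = -4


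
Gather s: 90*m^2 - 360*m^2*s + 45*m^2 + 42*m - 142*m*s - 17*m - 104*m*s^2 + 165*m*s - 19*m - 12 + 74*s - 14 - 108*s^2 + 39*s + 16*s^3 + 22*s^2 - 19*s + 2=135*m^2 + 6*m + 16*s^3 + s^2*(-104*m - 86) + s*(-360*m^2 + 23*m + 94) - 24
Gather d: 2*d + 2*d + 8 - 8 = 4*d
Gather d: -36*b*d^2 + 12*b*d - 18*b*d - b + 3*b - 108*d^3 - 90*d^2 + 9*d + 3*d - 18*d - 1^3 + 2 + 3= 2*b - 108*d^3 + d^2*(-36*b - 90) + d*(-6*b - 6) + 4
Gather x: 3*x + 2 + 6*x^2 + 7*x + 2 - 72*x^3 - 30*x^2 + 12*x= -72*x^3 - 24*x^2 + 22*x + 4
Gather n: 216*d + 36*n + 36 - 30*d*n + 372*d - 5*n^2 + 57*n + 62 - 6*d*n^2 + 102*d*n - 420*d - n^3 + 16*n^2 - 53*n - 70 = 168*d - n^3 + n^2*(11 - 6*d) + n*(72*d + 40) + 28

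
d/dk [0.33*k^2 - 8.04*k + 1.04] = 0.66*k - 8.04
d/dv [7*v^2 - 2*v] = 14*v - 2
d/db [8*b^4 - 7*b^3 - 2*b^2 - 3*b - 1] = 32*b^3 - 21*b^2 - 4*b - 3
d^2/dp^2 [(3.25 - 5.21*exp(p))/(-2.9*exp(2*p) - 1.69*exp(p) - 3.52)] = (43.8161*exp(4*p) - 134.86421*exp(3*p) - 366.88683*exp(2*p) + 92.428427*exp(p) + 83.887584)*exp(p)/(24.389*exp(6*p) + 42.6387*exp(5*p) + 113.65767*exp(4*p) + 108.335929*exp(3*p) + 137.956896*exp(2*p) + 62.819328*exp(p) + 43.614208)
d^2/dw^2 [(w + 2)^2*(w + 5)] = 6*w + 18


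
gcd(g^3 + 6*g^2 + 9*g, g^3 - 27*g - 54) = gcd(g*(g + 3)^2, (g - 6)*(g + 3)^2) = g^2 + 6*g + 9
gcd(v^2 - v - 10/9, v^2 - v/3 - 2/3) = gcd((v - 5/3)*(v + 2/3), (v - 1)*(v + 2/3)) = v + 2/3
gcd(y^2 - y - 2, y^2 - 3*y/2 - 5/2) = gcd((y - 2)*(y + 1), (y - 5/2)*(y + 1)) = y + 1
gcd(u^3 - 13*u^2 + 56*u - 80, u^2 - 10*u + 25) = u - 5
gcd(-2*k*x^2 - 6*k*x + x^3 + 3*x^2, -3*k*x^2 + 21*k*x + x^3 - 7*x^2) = x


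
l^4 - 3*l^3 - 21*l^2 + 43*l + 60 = (l - 5)*(l - 3)*(l + 1)*(l + 4)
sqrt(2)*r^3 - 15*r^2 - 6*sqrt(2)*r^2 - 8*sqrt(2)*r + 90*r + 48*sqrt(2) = (r - 6)*(r - 8*sqrt(2))*(sqrt(2)*r + 1)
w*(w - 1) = w^2 - w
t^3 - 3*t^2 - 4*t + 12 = (t - 3)*(t - 2)*(t + 2)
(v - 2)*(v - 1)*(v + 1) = v^3 - 2*v^2 - v + 2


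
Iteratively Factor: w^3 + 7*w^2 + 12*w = (w)*(w^2 + 7*w + 12) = w*(w + 3)*(w + 4)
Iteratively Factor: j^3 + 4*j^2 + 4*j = (j + 2)*(j^2 + 2*j) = j*(j + 2)*(j + 2)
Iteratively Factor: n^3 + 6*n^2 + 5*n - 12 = (n + 3)*(n^2 + 3*n - 4) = (n - 1)*(n + 3)*(n + 4)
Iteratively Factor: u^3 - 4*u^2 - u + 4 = (u - 1)*(u^2 - 3*u - 4) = (u - 4)*(u - 1)*(u + 1)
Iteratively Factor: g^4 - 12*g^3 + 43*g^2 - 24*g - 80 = (g - 4)*(g^3 - 8*g^2 + 11*g + 20) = (g - 4)^2*(g^2 - 4*g - 5) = (g - 5)*(g - 4)^2*(g + 1)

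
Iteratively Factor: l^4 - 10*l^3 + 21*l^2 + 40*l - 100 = (l - 5)*(l^3 - 5*l^2 - 4*l + 20) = (l - 5)^2*(l^2 - 4) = (l - 5)^2*(l - 2)*(l + 2)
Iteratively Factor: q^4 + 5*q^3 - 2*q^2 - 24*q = (q + 3)*(q^3 + 2*q^2 - 8*q) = (q + 3)*(q + 4)*(q^2 - 2*q) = (q - 2)*(q + 3)*(q + 4)*(q)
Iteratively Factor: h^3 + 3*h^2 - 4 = (h + 2)*(h^2 + h - 2) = (h - 1)*(h + 2)*(h + 2)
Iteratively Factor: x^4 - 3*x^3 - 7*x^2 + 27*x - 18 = (x - 1)*(x^3 - 2*x^2 - 9*x + 18) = (x - 2)*(x - 1)*(x^2 - 9) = (x - 2)*(x - 1)*(x + 3)*(x - 3)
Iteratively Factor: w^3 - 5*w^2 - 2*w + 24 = (w - 4)*(w^2 - w - 6) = (w - 4)*(w + 2)*(w - 3)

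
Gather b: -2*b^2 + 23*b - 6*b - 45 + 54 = -2*b^2 + 17*b + 9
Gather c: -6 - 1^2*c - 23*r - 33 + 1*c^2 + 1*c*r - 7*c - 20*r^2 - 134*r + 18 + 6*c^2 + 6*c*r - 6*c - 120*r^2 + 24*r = 7*c^2 + c*(7*r - 14) - 140*r^2 - 133*r - 21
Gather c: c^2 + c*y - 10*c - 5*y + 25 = c^2 + c*(y - 10) - 5*y + 25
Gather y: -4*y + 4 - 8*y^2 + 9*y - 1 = -8*y^2 + 5*y + 3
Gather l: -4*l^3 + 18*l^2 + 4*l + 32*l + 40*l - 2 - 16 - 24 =-4*l^3 + 18*l^2 + 76*l - 42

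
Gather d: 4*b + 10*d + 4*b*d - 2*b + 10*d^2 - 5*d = 2*b + 10*d^2 + d*(4*b + 5)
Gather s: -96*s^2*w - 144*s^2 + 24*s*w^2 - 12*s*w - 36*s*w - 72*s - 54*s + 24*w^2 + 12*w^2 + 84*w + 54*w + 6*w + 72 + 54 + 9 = s^2*(-96*w - 144) + s*(24*w^2 - 48*w - 126) + 36*w^2 + 144*w + 135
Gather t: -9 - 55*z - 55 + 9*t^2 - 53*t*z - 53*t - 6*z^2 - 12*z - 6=9*t^2 + t*(-53*z - 53) - 6*z^2 - 67*z - 70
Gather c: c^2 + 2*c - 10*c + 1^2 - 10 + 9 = c^2 - 8*c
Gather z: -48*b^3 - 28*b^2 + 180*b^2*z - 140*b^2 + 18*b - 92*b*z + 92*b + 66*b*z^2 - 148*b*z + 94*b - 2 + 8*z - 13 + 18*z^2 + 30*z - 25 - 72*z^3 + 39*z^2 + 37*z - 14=-48*b^3 - 168*b^2 + 204*b - 72*z^3 + z^2*(66*b + 57) + z*(180*b^2 - 240*b + 75) - 54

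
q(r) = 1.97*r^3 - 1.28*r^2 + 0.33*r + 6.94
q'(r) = 5.91*r^2 - 2.56*r + 0.33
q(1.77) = 14.44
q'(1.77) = 14.31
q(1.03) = 8.07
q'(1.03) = 3.96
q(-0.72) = 5.30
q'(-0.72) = 5.24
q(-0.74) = 5.20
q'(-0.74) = 5.46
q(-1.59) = -4.74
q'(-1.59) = 19.34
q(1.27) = 9.33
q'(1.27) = 6.61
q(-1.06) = 2.81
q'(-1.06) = 9.68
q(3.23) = 61.04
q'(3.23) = 53.72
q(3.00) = 49.60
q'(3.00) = 45.84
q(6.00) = 388.36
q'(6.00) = 197.73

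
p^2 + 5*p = p*(p + 5)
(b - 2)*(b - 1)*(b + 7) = b^3 + 4*b^2 - 19*b + 14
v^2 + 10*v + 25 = (v + 5)^2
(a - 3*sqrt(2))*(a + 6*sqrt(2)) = a^2 + 3*sqrt(2)*a - 36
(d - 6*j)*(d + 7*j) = d^2 + d*j - 42*j^2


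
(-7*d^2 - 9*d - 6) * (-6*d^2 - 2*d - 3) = 42*d^4 + 68*d^3 + 75*d^2 + 39*d + 18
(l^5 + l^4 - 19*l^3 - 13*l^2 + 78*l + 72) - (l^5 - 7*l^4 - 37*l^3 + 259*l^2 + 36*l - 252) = 8*l^4 + 18*l^3 - 272*l^2 + 42*l + 324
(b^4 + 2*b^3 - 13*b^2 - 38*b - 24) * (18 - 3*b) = -3*b^5 + 12*b^4 + 75*b^3 - 120*b^2 - 612*b - 432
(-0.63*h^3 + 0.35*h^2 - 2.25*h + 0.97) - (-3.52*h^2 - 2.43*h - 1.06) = -0.63*h^3 + 3.87*h^2 + 0.18*h + 2.03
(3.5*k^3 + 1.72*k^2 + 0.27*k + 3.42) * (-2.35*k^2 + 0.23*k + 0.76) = -8.225*k^5 - 3.237*k^4 + 2.4211*k^3 - 6.6677*k^2 + 0.9918*k + 2.5992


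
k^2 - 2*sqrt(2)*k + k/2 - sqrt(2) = (k + 1/2)*(k - 2*sqrt(2))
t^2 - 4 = (t - 2)*(t + 2)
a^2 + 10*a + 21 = (a + 3)*(a + 7)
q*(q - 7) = q^2 - 7*q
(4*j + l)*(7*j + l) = 28*j^2 + 11*j*l + l^2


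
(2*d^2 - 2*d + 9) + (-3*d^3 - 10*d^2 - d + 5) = -3*d^3 - 8*d^2 - 3*d + 14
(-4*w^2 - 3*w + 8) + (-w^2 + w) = -5*w^2 - 2*w + 8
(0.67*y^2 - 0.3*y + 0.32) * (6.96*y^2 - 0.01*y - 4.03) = 4.6632*y^4 - 2.0947*y^3 - 0.469900000000001*y^2 + 1.2058*y - 1.2896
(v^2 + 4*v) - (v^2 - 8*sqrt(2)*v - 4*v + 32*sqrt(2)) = 8*v + 8*sqrt(2)*v - 32*sqrt(2)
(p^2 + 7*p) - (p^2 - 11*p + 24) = 18*p - 24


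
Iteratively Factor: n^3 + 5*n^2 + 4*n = (n + 1)*(n^2 + 4*n) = n*(n + 1)*(n + 4)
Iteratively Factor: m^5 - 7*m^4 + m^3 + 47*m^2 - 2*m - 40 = (m - 5)*(m^4 - 2*m^3 - 9*m^2 + 2*m + 8) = (m - 5)*(m + 2)*(m^3 - 4*m^2 - m + 4) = (m - 5)*(m - 4)*(m + 2)*(m^2 - 1) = (m - 5)*(m - 4)*(m + 1)*(m + 2)*(m - 1)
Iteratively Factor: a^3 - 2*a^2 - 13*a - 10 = (a + 2)*(a^2 - 4*a - 5) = (a - 5)*(a + 2)*(a + 1)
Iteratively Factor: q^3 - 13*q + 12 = (q - 1)*(q^2 + q - 12) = (q - 1)*(q + 4)*(q - 3)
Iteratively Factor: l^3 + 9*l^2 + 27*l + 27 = (l + 3)*(l^2 + 6*l + 9) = (l + 3)^2*(l + 3)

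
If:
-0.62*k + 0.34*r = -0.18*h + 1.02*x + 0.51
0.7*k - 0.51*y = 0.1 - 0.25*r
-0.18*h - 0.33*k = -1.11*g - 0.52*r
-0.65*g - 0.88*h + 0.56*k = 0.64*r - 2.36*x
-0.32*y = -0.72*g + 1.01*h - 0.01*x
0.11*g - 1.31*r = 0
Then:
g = -0.32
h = 0.43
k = -1.34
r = -0.03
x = 0.38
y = -2.05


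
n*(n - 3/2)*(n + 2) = n^3 + n^2/2 - 3*n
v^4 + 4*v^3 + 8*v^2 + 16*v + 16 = (v + 2)^2*(v - 2*I)*(v + 2*I)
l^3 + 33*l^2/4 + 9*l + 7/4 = (l + 1/4)*(l + 1)*(l + 7)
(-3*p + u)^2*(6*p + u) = 54*p^3 - 27*p^2*u + u^3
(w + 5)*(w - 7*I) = w^2 + 5*w - 7*I*w - 35*I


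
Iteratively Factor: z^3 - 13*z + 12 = (z - 1)*(z^2 + z - 12) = (z - 3)*(z - 1)*(z + 4)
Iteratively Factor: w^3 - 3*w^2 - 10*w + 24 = (w - 4)*(w^2 + w - 6) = (w - 4)*(w - 2)*(w + 3)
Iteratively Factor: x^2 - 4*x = (x - 4)*(x)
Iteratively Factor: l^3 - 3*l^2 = (l)*(l^2 - 3*l) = l*(l - 3)*(l)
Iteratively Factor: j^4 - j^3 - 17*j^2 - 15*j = (j + 1)*(j^3 - 2*j^2 - 15*j) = (j - 5)*(j + 1)*(j^2 + 3*j) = j*(j - 5)*(j + 1)*(j + 3)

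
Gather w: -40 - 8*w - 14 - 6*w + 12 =-14*w - 42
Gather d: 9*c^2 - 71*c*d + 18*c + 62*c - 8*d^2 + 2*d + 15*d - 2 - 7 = 9*c^2 + 80*c - 8*d^2 + d*(17 - 71*c) - 9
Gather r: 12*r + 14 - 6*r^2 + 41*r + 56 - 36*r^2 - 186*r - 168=-42*r^2 - 133*r - 98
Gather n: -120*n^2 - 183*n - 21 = -120*n^2 - 183*n - 21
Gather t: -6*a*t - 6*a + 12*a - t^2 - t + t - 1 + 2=-6*a*t + 6*a - t^2 + 1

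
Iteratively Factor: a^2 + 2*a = (a + 2)*(a)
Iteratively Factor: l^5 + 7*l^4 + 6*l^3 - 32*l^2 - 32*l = (l + 1)*(l^4 + 6*l^3 - 32*l) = l*(l + 1)*(l^3 + 6*l^2 - 32) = l*(l + 1)*(l + 4)*(l^2 + 2*l - 8) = l*(l + 1)*(l + 4)^2*(l - 2)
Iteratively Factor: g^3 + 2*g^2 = (g)*(g^2 + 2*g) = g*(g + 2)*(g)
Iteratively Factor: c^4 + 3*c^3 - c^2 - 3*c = (c + 1)*(c^3 + 2*c^2 - 3*c) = c*(c + 1)*(c^2 + 2*c - 3) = c*(c + 1)*(c + 3)*(c - 1)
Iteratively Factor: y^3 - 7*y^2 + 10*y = (y - 2)*(y^2 - 5*y) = y*(y - 2)*(y - 5)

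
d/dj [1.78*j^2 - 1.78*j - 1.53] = 3.56*j - 1.78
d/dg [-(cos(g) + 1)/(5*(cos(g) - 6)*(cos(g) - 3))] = (sin(g)^2 - 2*cos(g) + 26)*sin(g)/(5*(cos(g) - 6)^2*(cos(g) - 3)^2)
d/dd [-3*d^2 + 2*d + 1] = 2 - 6*d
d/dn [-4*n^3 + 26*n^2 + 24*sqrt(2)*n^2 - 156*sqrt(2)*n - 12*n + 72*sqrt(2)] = -12*n^2 + 52*n + 48*sqrt(2)*n - 156*sqrt(2) - 12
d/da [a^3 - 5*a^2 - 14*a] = 3*a^2 - 10*a - 14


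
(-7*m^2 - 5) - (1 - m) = -7*m^2 + m - 6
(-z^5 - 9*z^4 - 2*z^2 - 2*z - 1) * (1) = -z^5 - 9*z^4 - 2*z^2 - 2*z - 1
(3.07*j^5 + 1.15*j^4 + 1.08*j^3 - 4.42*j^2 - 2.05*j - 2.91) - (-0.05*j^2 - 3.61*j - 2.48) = 3.07*j^5 + 1.15*j^4 + 1.08*j^3 - 4.37*j^2 + 1.56*j - 0.43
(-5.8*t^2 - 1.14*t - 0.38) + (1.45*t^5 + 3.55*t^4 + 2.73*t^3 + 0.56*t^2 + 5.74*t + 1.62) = 1.45*t^5 + 3.55*t^4 + 2.73*t^3 - 5.24*t^2 + 4.6*t + 1.24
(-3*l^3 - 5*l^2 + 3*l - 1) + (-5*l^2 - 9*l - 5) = -3*l^3 - 10*l^2 - 6*l - 6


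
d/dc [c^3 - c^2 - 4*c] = 3*c^2 - 2*c - 4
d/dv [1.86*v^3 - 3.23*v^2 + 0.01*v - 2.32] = 5.58*v^2 - 6.46*v + 0.01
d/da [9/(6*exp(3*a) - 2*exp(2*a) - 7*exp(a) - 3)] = (-162*exp(2*a) + 36*exp(a) + 63)*exp(a)/(-6*exp(3*a) + 2*exp(2*a) + 7*exp(a) + 3)^2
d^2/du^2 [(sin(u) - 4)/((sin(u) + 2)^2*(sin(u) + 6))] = 2*(-2*sin(u)^5 + 11*sin(u)^4 + 193*sin(u)^3 + 398*sin(u)^2 - 644*sin(u) - 712)/((sin(u) + 2)^4*(sin(u) + 6)^3)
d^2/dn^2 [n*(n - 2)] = 2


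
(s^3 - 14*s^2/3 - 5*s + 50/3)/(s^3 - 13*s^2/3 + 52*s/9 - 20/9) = 3*(s^2 - 3*s - 10)/(3*s^2 - 8*s + 4)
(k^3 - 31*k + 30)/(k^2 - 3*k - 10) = (k^2 + 5*k - 6)/(k + 2)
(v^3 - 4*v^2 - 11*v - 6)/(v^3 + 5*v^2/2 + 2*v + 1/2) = 2*(v - 6)/(2*v + 1)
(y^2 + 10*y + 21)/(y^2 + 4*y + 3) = (y + 7)/(y + 1)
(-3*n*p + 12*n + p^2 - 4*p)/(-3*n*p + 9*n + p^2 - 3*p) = (p - 4)/(p - 3)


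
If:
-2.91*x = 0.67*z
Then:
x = -0.230240549828179*z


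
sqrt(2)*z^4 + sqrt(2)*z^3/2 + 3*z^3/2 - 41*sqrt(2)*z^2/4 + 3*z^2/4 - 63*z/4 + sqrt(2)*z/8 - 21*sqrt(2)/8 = (z - 3)*(z + 7/2)*(z + sqrt(2)/2)*(sqrt(2)*z + 1/2)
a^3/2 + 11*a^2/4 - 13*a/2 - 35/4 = (a/2 + 1/2)*(a - 5/2)*(a + 7)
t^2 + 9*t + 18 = (t + 3)*(t + 6)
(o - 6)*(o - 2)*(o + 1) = o^3 - 7*o^2 + 4*o + 12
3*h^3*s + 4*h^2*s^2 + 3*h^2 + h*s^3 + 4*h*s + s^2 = (h + s)*(3*h + s)*(h*s + 1)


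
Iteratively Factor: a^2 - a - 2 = (a + 1)*(a - 2)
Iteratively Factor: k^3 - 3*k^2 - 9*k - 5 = (k - 5)*(k^2 + 2*k + 1) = (k - 5)*(k + 1)*(k + 1)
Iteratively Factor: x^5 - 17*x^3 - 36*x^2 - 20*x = (x)*(x^4 - 17*x^2 - 36*x - 20) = x*(x - 5)*(x^3 + 5*x^2 + 8*x + 4) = x*(x - 5)*(x + 1)*(x^2 + 4*x + 4) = x*(x - 5)*(x + 1)*(x + 2)*(x + 2)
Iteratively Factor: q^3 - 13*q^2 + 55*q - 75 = (q - 5)*(q^2 - 8*q + 15) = (q - 5)*(q - 3)*(q - 5)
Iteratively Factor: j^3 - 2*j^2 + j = (j - 1)*(j^2 - j) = (j - 1)^2*(j)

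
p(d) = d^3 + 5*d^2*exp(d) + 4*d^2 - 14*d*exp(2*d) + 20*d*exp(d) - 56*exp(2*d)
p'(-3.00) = 1.65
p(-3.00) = 8.22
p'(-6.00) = 60.05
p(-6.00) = -71.85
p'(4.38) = -1565020.81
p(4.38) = -732997.97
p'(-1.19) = -16.47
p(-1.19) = -4.75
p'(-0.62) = -33.46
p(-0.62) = -18.03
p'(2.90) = -65680.78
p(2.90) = -30030.59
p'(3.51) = -244604.92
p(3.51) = -113128.20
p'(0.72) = -518.79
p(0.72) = -241.55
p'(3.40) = -193154.40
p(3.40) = -89161.95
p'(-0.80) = -25.76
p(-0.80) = -12.75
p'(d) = 5*d^2*exp(d) + 3*d^2 - 28*d*exp(2*d) + 30*d*exp(d) + 8*d - 126*exp(2*d) + 20*exp(d)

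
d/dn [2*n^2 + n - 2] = 4*n + 1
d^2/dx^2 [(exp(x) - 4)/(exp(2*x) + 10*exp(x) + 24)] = (exp(4*x) - 26*exp(3*x) - 264*exp(2*x) - 256*exp(x) + 1536)*exp(x)/(exp(6*x) + 30*exp(5*x) + 372*exp(4*x) + 2440*exp(3*x) + 8928*exp(2*x) + 17280*exp(x) + 13824)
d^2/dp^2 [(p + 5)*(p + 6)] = 2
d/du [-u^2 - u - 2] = -2*u - 1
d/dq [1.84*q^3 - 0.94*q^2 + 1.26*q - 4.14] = 5.52*q^2 - 1.88*q + 1.26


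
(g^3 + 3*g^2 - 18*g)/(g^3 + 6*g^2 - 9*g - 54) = g/(g + 3)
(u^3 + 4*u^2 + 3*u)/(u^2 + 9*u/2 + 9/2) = 2*u*(u + 1)/(2*u + 3)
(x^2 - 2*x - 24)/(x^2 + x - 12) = (x - 6)/(x - 3)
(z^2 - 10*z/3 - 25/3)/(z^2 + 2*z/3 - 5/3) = (z - 5)/(z - 1)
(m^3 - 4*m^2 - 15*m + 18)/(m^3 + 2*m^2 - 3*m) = (m - 6)/m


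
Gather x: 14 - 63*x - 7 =7 - 63*x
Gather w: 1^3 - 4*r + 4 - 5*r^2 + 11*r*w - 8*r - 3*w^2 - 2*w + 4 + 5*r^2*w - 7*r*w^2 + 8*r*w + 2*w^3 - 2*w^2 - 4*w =-5*r^2 - 12*r + 2*w^3 + w^2*(-7*r - 5) + w*(5*r^2 + 19*r - 6) + 9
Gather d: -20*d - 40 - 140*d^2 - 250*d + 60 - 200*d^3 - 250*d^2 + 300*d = -200*d^3 - 390*d^2 + 30*d + 20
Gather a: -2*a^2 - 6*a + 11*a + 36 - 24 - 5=-2*a^2 + 5*a + 7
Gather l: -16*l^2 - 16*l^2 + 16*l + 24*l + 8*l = -32*l^2 + 48*l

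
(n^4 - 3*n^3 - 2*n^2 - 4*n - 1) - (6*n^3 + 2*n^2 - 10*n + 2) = n^4 - 9*n^3 - 4*n^2 + 6*n - 3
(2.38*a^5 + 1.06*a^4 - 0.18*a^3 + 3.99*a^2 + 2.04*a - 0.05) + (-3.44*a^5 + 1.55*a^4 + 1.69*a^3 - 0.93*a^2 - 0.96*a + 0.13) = -1.06*a^5 + 2.61*a^4 + 1.51*a^3 + 3.06*a^2 + 1.08*a + 0.08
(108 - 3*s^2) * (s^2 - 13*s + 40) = -3*s^4 + 39*s^3 - 12*s^2 - 1404*s + 4320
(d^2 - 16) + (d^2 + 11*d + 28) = 2*d^2 + 11*d + 12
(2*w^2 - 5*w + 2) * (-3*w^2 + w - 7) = -6*w^4 + 17*w^3 - 25*w^2 + 37*w - 14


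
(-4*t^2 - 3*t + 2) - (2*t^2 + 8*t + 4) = -6*t^2 - 11*t - 2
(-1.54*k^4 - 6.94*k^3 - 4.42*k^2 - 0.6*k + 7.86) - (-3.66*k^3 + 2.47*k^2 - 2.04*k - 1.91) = -1.54*k^4 - 3.28*k^3 - 6.89*k^2 + 1.44*k + 9.77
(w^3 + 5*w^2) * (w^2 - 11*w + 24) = w^5 - 6*w^4 - 31*w^3 + 120*w^2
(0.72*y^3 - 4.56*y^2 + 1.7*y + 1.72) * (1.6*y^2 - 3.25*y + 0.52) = 1.152*y^5 - 9.636*y^4 + 17.9144*y^3 - 5.1442*y^2 - 4.706*y + 0.8944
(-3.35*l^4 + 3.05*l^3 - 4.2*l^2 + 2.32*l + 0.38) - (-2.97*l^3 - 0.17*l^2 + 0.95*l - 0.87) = -3.35*l^4 + 6.02*l^3 - 4.03*l^2 + 1.37*l + 1.25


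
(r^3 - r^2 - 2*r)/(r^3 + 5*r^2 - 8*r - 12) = r/(r + 6)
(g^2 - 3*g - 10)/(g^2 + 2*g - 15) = (g^2 - 3*g - 10)/(g^2 + 2*g - 15)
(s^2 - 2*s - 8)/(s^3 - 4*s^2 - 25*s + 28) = (s^2 - 2*s - 8)/(s^3 - 4*s^2 - 25*s + 28)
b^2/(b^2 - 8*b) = b/(b - 8)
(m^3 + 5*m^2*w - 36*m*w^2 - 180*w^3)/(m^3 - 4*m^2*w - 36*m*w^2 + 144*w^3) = (-m - 5*w)/(-m + 4*w)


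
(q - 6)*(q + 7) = q^2 + q - 42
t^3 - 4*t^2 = t^2*(t - 4)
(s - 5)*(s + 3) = s^2 - 2*s - 15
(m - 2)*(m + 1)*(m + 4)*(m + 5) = m^4 + 8*m^3 + 9*m^2 - 38*m - 40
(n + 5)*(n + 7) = n^2 + 12*n + 35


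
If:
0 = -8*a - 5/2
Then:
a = -5/16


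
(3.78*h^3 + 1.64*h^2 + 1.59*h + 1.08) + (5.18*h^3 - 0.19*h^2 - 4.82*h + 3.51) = 8.96*h^3 + 1.45*h^2 - 3.23*h + 4.59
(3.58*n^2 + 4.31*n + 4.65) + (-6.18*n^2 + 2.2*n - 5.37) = -2.6*n^2 + 6.51*n - 0.72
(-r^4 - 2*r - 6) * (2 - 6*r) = 6*r^5 - 2*r^4 + 12*r^2 + 32*r - 12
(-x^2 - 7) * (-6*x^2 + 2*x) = 6*x^4 - 2*x^3 + 42*x^2 - 14*x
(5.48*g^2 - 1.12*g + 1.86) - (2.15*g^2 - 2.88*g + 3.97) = 3.33*g^2 + 1.76*g - 2.11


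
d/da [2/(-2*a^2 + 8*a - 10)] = 2*(a - 2)/(a^2 - 4*a + 5)^2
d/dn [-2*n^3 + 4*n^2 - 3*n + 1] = -6*n^2 + 8*n - 3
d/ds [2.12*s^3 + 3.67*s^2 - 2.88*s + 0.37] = 6.36*s^2 + 7.34*s - 2.88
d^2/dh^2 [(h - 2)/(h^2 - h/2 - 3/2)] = 4*((2 - h)*(4*h - 1)^2 + (5 - 6*h)*(-2*h^2 + h + 3))/(-2*h^2 + h + 3)^3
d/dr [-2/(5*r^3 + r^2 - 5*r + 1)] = 2*(15*r^2 + 2*r - 5)/(5*r^3 + r^2 - 5*r + 1)^2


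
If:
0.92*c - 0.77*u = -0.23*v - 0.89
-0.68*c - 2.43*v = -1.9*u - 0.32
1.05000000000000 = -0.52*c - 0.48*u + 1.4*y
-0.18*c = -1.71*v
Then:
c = -1.80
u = -1.06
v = -0.19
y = -0.28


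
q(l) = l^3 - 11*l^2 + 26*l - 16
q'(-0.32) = 33.35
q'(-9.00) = 467.00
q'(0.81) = 10.15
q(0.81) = -1.63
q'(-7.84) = 382.88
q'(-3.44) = 137.18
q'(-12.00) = 722.00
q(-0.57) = -34.58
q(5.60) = -39.74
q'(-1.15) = 55.27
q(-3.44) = -276.32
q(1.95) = 0.29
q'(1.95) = -5.49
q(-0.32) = -25.48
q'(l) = 3*l^2 - 22*l + 26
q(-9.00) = -1870.00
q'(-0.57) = 39.51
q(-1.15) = -61.97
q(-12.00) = -3640.00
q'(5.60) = -3.12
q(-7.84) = -1377.85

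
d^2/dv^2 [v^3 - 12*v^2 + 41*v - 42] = 6*v - 24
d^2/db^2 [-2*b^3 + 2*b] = -12*b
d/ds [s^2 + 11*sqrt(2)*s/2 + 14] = 2*s + 11*sqrt(2)/2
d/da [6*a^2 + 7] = 12*a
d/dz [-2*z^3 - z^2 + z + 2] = -6*z^2 - 2*z + 1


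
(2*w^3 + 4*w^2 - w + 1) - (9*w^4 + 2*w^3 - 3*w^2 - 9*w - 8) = -9*w^4 + 7*w^2 + 8*w + 9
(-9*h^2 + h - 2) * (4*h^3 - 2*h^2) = -36*h^5 + 22*h^4 - 10*h^3 + 4*h^2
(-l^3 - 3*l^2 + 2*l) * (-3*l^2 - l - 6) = 3*l^5 + 10*l^4 + 3*l^3 + 16*l^2 - 12*l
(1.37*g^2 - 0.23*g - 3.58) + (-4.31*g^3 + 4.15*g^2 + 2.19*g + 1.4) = -4.31*g^3 + 5.52*g^2 + 1.96*g - 2.18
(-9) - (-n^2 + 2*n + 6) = n^2 - 2*n - 15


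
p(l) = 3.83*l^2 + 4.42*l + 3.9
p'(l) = 7.66*l + 4.42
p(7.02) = 223.67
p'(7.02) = 58.19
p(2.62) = 41.77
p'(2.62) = 24.49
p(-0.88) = 2.98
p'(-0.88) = -2.32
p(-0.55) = 2.63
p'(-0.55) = 0.21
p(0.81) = 9.99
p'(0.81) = 10.62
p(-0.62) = 2.63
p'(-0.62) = -0.33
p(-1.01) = 3.34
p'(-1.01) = -3.32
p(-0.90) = 3.02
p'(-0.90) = -2.47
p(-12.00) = 502.38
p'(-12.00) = -87.50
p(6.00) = 168.30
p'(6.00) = 50.38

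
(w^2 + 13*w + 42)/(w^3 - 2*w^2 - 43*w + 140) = (w + 6)/(w^2 - 9*w + 20)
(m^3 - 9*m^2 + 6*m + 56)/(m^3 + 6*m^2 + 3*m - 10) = (m^2 - 11*m + 28)/(m^2 + 4*m - 5)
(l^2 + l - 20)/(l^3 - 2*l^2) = (l^2 + l - 20)/(l^2*(l - 2))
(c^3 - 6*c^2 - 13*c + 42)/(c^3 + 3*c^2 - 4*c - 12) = (c - 7)/(c + 2)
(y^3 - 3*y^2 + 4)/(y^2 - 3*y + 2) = (y^2 - y - 2)/(y - 1)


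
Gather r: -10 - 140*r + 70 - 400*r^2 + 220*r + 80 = -400*r^2 + 80*r + 140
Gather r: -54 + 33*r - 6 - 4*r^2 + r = -4*r^2 + 34*r - 60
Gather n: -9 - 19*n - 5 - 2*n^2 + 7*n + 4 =-2*n^2 - 12*n - 10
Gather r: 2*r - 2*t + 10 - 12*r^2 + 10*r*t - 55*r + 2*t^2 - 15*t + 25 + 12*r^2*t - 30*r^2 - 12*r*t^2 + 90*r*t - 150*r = r^2*(12*t - 42) + r*(-12*t^2 + 100*t - 203) + 2*t^2 - 17*t + 35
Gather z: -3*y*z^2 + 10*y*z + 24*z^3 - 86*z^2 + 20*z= 24*z^3 + z^2*(-3*y - 86) + z*(10*y + 20)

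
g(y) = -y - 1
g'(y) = -1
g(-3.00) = 2.00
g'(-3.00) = -1.00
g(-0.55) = -0.45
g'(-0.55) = -1.00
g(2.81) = -3.81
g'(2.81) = -1.00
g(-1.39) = 0.39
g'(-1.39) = -1.00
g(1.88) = -2.88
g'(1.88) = -1.00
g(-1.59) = 0.59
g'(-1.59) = -1.00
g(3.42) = -4.42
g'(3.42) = -1.00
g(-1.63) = 0.63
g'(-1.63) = -1.00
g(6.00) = -7.00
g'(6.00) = -1.00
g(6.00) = -7.00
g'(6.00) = -1.00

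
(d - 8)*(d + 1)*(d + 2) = d^3 - 5*d^2 - 22*d - 16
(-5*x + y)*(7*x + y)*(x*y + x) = -35*x^3*y - 35*x^3 + 2*x^2*y^2 + 2*x^2*y + x*y^3 + x*y^2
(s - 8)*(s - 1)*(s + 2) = s^3 - 7*s^2 - 10*s + 16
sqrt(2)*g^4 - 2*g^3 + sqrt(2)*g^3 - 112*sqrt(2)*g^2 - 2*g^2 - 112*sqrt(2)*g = g*(g - 8*sqrt(2))*(g + 7*sqrt(2))*(sqrt(2)*g + sqrt(2))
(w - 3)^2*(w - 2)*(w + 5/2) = w^4 - 11*w^3/2 + w^2 + 69*w/2 - 45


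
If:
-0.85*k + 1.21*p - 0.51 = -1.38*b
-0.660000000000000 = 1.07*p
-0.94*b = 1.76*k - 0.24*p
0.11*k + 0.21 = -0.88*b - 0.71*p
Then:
No Solution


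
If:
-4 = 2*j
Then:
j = -2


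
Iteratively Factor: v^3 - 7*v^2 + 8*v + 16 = (v - 4)*(v^2 - 3*v - 4) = (v - 4)^2*(v + 1)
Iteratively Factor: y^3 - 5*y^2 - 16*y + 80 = (y + 4)*(y^2 - 9*y + 20) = (y - 4)*(y + 4)*(y - 5)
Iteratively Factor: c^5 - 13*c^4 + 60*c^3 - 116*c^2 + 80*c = (c - 2)*(c^4 - 11*c^3 + 38*c^2 - 40*c) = (c - 5)*(c - 2)*(c^3 - 6*c^2 + 8*c) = c*(c - 5)*(c - 2)*(c^2 - 6*c + 8) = c*(c - 5)*(c - 4)*(c - 2)*(c - 2)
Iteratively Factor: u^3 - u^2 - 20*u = (u - 5)*(u^2 + 4*u) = (u - 5)*(u + 4)*(u)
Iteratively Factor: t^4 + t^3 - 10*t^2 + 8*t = (t)*(t^3 + t^2 - 10*t + 8) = t*(t + 4)*(t^2 - 3*t + 2) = t*(t - 1)*(t + 4)*(t - 2)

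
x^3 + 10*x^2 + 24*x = x*(x + 4)*(x + 6)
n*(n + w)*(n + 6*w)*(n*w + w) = n^4*w + 7*n^3*w^2 + n^3*w + 6*n^2*w^3 + 7*n^2*w^2 + 6*n*w^3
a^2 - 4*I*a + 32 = (a - 8*I)*(a + 4*I)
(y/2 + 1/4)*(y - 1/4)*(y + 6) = y^3/2 + 25*y^2/8 + 11*y/16 - 3/8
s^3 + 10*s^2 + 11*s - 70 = (s - 2)*(s + 5)*(s + 7)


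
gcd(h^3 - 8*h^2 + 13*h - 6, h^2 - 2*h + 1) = h^2 - 2*h + 1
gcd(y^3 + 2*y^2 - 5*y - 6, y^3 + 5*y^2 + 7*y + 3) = y^2 + 4*y + 3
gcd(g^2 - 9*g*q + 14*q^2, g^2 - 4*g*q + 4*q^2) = -g + 2*q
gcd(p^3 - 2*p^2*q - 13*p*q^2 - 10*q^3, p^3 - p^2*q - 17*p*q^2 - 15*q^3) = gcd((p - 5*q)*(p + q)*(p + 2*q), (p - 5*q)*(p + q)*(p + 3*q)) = p^2 - 4*p*q - 5*q^2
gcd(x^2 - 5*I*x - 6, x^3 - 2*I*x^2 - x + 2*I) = x - 2*I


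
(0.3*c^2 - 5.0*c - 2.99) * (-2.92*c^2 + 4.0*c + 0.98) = -0.876*c^4 + 15.8*c^3 - 10.9752*c^2 - 16.86*c - 2.9302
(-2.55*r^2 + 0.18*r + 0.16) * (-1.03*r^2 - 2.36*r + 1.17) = 2.6265*r^4 + 5.8326*r^3 - 3.5731*r^2 - 0.167*r + 0.1872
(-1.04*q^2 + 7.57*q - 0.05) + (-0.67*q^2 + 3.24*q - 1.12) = -1.71*q^2 + 10.81*q - 1.17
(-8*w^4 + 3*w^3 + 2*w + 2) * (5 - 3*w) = 24*w^5 - 49*w^4 + 15*w^3 - 6*w^2 + 4*w + 10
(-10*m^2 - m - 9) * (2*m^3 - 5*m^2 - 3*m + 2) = -20*m^5 + 48*m^4 + 17*m^3 + 28*m^2 + 25*m - 18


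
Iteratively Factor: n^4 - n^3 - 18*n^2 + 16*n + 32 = (n - 4)*(n^3 + 3*n^2 - 6*n - 8) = (n - 4)*(n + 1)*(n^2 + 2*n - 8) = (n - 4)*(n + 1)*(n + 4)*(n - 2)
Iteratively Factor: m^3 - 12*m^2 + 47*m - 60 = (m - 4)*(m^2 - 8*m + 15) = (m - 4)*(m - 3)*(m - 5)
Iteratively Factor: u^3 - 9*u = (u)*(u^2 - 9) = u*(u - 3)*(u + 3)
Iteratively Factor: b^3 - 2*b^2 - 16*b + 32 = (b + 4)*(b^2 - 6*b + 8) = (b - 4)*(b + 4)*(b - 2)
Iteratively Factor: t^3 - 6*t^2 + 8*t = (t - 2)*(t^2 - 4*t) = (t - 4)*(t - 2)*(t)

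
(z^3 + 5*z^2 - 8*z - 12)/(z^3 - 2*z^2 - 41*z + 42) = (z^2 - z - 2)/(z^2 - 8*z + 7)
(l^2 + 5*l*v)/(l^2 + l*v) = (l + 5*v)/(l + v)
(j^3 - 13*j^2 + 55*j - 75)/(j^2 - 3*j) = j - 10 + 25/j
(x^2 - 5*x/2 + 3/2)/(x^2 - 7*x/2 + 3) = (x - 1)/(x - 2)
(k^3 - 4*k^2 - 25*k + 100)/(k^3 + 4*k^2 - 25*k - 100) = (k - 4)/(k + 4)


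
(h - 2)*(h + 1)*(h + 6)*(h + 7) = h^4 + 12*h^3 + 27*h^2 - 68*h - 84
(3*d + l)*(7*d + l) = 21*d^2 + 10*d*l + l^2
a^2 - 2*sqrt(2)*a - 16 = (a - 4*sqrt(2))*(a + 2*sqrt(2))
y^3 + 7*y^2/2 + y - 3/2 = (y - 1/2)*(y + 1)*(y + 3)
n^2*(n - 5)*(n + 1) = n^4 - 4*n^3 - 5*n^2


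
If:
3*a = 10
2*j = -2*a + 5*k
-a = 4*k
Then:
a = 10/3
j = -65/12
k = -5/6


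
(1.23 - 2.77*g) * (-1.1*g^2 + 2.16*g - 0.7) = 3.047*g^3 - 7.3362*g^2 + 4.5958*g - 0.861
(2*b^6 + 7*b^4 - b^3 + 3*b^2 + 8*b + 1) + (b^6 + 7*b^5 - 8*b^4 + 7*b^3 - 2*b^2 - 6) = 3*b^6 + 7*b^5 - b^4 + 6*b^3 + b^2 + 8*b - 5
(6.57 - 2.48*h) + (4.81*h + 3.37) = 2.33*h + 9.94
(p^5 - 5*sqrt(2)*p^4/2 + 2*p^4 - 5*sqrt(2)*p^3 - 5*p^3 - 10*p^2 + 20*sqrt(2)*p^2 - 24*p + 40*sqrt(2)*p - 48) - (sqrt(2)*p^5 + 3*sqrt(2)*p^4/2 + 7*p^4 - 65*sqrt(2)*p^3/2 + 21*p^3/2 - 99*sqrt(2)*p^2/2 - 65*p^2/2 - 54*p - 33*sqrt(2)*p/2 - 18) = -sqrt(2)*p^5 + p^5 - 4*sqrt(2)*p^4 - 5*p^4 - 31*p^3/2 + 55*sqrt(2)*p^3/2 + 45*p^2/2 + 139*sqrt(2)*p^2/2 + 30*p + 113*sqrt(2)*p/2 - 30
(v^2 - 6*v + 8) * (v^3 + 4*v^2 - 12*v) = v^5 - 2*v^4 - 28*v^3 + 104*v^2 - 96*v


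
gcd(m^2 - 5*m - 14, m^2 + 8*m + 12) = m + 2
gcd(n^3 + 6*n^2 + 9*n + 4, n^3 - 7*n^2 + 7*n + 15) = n + 1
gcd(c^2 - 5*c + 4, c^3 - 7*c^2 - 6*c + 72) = c - 4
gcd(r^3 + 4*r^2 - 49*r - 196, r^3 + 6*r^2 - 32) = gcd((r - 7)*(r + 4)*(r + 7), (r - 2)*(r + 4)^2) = r + 4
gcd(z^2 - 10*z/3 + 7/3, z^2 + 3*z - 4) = z - 1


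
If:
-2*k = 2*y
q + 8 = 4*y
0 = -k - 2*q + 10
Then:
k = -26/7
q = 48/7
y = 26/7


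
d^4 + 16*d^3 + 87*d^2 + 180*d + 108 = (d + 1)*(d + 3)*(d + 6)^2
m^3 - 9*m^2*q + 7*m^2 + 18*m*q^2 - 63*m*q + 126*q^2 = (m + 7)*(m - 6*q)*(m - 3*q)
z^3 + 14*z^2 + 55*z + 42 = (z + 1)*(z + 6)*(z + 7)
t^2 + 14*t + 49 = (t + 7)^2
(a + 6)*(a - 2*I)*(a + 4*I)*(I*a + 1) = I*a^4 - a^3 + 6*I*a^3 - 6*a^2 + 10*I*a^2 + 8*a + 60*I*a + 48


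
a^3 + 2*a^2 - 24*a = a*(a - 4)*(a + 6)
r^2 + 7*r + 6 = (r + 1)*(r + 6)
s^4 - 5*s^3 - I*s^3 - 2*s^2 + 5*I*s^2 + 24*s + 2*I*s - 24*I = (s - 4)*(s - 3)*(s + 2)*(s - I)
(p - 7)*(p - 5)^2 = p^3 - 17*p^2 + 95*p - 175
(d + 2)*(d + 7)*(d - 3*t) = d^3 - 3*d^2*t + 9*d^2 - 27*d*t + 14*d - 42*t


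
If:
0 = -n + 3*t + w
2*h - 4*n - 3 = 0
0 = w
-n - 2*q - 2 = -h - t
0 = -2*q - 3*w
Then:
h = 9/4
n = 3/8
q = 0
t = 1/8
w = 0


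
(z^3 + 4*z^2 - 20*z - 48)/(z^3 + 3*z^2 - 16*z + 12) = (z^2 - 2*z - 8)/(z^2 - 3*z + 2)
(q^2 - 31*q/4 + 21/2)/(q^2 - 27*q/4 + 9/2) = (4*q - 7)/(4*q - 3)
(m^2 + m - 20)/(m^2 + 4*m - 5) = (m - 4)/(m - 1)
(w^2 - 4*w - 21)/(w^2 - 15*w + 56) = (w + 3)/(w - 8)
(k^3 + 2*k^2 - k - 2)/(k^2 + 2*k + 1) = (k^2 + k - 2)/(k + 1)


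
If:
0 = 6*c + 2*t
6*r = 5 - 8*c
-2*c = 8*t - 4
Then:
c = -2/11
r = 71/66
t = 6/11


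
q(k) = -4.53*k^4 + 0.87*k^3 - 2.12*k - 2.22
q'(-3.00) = 510.61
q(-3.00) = -386.28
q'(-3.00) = 510.61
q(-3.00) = -386.28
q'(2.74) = -355.27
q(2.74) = -245.46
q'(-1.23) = 35.55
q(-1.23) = -11.60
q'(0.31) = -2.41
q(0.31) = -2.89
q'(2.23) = -190.08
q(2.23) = -109.33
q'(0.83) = -10.68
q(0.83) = -5.63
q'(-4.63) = 1852.29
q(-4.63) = -2160.47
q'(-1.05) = 21.73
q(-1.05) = -6.51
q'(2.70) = -339.75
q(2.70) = -231.56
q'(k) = -18.12*k^3 + 2.61*k^2 - 2.12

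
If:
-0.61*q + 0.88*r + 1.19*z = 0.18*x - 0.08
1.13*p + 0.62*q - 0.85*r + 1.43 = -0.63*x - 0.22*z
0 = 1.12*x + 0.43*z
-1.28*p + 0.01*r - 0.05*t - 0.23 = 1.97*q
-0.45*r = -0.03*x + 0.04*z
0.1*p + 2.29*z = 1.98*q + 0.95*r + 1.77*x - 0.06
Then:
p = -0.87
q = -0.67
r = 0.05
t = 44.02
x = 0.16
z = -0.42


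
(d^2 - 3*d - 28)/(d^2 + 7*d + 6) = (d^2 - 3*d - 28)/(d^2 + 7*d + 6)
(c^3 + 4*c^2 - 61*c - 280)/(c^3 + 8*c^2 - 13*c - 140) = (c - 8)/(c - 4)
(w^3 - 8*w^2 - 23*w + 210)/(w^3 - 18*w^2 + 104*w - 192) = (w^2 - 2*w - 35)/(w^2 - 12*w + 32)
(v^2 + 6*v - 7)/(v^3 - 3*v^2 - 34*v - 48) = (-v^2 - 6*v + 7)/(-v^3 + 3*v^2 + 34*v + 48)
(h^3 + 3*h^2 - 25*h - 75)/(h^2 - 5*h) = h + 8 + 15/h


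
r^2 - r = r*(r - 1)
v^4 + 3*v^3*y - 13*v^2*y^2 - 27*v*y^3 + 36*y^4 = (v - 3*y)*(v - y)*(v + 3*y)*(v + 4*y)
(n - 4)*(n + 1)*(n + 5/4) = n^3 - 7*n^2/4 - 31*n/4 - 5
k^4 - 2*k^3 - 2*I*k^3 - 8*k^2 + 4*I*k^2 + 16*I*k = k*(k - 4)*(k + 2)*(k - 2*I)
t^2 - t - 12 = (t - 4)*(t + 3)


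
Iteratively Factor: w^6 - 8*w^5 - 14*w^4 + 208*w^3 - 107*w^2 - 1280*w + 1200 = (w + 4)*(w^5 - 12*w^4 + 34*w^3 + 72*w^2 - 395*w + 300) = (w - 1)*(w + 4)*(w^4 - 11*w^3 + 23*w^2 + 95*w - 300) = (w - 5)*(w - 1)*(w + 4)*(w^3 - 6*w^2 - 7*w + 60) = (w - 5)*(w - 4)*(w - 1)*(w + 4)*(w^2 - 2*w - 15) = (w - 5)*(w - 4)*(w - 1)*(w + 3)*(w + 4)*(w - 5)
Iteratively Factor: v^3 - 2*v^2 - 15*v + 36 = (v - 3)*(v^2 + v - 12) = (v - 3)^2*(v + 4)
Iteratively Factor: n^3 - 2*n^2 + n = (n - 1)*(n^2 - n) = n*(n - 1)*(n - 1)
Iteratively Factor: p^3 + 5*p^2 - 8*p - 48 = (p - 3)*(p^2 + 8*p + 16) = (p - 3)*(p + 4)*(p + 4)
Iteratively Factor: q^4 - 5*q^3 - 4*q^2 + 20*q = (q - 5)*(q^3 - 4*q) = (q - 5)*(q - 2)*(q^2 + 2*q) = q*(q - 5)*(q - 2)*(q + 2)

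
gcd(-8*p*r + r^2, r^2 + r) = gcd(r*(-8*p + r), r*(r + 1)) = r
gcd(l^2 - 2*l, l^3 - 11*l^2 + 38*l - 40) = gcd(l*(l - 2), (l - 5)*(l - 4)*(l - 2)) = l - 2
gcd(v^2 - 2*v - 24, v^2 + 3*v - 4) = v + 4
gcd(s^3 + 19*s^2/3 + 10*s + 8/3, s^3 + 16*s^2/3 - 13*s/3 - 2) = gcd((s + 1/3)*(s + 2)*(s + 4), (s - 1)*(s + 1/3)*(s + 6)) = s + 1/3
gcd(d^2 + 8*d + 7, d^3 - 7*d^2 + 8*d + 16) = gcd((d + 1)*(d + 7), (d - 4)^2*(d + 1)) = d + 1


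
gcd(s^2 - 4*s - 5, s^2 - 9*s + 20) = s - 5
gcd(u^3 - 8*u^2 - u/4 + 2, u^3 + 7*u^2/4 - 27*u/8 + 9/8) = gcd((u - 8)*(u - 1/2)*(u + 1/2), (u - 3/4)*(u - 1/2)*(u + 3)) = u - 1/2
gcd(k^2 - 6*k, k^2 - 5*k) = k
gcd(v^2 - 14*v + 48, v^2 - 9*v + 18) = v - 6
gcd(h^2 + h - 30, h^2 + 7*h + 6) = h + 6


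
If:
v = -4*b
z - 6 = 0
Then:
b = -v/4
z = 6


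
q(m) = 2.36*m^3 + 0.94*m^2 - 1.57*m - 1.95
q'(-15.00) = 1563.23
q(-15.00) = -7731.90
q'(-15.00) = 1563.23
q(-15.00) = -7731.90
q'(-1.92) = 20.92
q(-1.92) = -12.17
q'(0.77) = 4.08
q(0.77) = -1.52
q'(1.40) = 14.94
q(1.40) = 4.17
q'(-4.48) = 132.11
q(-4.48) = -188.25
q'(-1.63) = 14.18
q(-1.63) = -7.11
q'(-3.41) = 74.35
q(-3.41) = -79.24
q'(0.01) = -1.55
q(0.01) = -1.97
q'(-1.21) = 6.52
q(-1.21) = -2.85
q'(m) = 7.08*m^2 + 1.88*m - 1.57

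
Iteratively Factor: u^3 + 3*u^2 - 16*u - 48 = (u + 3)*(u^2 - 16) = (u + 3)*(u + 4)*(u - 4)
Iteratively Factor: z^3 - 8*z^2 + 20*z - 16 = (z - 2)*(z^2 - 6*z + 8) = (z - 4)*(z - 2)*(z - 2)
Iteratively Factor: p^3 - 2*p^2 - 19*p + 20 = (p - 5)*(p^2 + 3*p - 4) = (p - 5)*(p + 4)*(p - 1)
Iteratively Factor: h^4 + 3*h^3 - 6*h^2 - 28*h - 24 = (h + 2)*(h^3 + h^2 - 8*h - 12) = (h + 2)^2*(h^2 - h - 6) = (h + 2)^3*(h - 3)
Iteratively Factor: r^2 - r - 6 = (r - 3)*(r + 2)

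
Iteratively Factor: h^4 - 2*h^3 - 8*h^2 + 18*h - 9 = (h - 1)*(h^3 - h^2 - 9*h + 9) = (h - 3)*(h - 1)*(h^2 + 2*h - 3) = (h - 3)*(h - 1)*(h + 3)*(h - 1)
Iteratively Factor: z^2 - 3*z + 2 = (z - 1)*(z - 2)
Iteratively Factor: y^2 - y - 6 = (y + 2)*(y - 3)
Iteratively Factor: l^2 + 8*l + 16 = (l + 4)*(l + 4)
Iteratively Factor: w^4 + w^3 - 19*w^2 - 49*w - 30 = (w + 2)*(w^3 - w^2 - 17*w - 15) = (w + 1)*(w + 2)*(w^2 - 2*w - 15) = (w - 5)*(w + 1)*(w + 2)*(w + 3)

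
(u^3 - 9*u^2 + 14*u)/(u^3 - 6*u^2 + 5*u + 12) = u*(u^2 - 9*u + 14)/(u^3 - 6*u^2 + 5*u + 12)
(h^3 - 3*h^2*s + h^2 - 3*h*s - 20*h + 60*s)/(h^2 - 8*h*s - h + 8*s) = (h^3 - 3*h^2*s + h^2 - 3*h*s - 20*h + 60*s)/(h^2 - 8*h*s - h + 8*s)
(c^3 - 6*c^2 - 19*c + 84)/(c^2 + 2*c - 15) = (c^2 - 3*c - 28)/(c + 5)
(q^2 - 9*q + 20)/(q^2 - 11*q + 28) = (q - 5)/(q - 7)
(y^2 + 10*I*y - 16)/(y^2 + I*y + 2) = (y + 8*I)/(y - I)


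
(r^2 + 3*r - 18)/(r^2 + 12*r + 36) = (r - 3)/(r + 6)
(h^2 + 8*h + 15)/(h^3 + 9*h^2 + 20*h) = (h + 3)/(h*(h + 4))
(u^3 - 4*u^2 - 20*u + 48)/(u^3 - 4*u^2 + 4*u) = (u^2 - 2*u - 24)/(u*(u - 2))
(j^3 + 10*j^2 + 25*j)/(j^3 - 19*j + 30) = j*(j + 5)/(j^2 - 5*j + 6)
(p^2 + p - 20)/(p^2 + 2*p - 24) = (p + 5)/(p + 6)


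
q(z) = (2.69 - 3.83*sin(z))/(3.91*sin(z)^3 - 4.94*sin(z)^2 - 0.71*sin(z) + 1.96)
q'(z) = (2.69 - 3.83*sin(z))*(-11.73*sin(z)^2*cos(z) + 9.88*sin(z)*cos(z) + 0.71*cos(z))/(3.91*sin(z)^3 - 4.94*sin(z)^2 - 0.71*sin(z) + 1.96)^2 - 3.83*cos(z)/(3.91*sin(z)^3 - 4.94*sin(z)^2 - 0.71*sin(z) + 1.96)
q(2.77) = 1.05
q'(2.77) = 0.71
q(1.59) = -5.18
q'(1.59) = -0.18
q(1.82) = -5.34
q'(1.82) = -0.10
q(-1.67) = -1.07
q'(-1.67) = 0.30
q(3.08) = 1.29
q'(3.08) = 1.15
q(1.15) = -4.75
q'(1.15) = -8.71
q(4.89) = -1.10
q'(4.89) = -0.56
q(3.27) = 1.62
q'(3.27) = 2.55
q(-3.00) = 1.66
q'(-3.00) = 2.71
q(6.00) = 2.23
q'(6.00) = -5.94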